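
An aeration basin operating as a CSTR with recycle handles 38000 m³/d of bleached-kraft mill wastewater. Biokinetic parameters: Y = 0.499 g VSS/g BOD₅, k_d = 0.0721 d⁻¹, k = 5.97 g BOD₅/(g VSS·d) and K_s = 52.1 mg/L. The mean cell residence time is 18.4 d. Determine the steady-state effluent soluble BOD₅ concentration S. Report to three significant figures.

From the Monod/SRT balance for a CMAS, S = K_s·(1+k_d θ_c)/[θ_c·(Y k − k_d) − 1] = 52.1 × (1 + 0.0721 × 18.4) / [18.4 × (0.499 × 5.97 − 0.0721) − 1] = 121.2 / 52.49 = 2.309 mg/L.

S ≈ 2.31 mg/L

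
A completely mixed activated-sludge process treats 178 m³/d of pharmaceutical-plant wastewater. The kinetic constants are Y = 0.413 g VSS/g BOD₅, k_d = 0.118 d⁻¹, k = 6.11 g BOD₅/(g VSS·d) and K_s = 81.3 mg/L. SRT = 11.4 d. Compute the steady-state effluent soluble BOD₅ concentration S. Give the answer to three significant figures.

Effluent substrate depends only on kinetics and SRT: S = K_s(1 + k_d θ_c) / [θ_c(Yk − k_d) − 1] = 81.3 × (1 + 0.118 × 11.4) / [11.4 × (0.413 × 6.11 − 0.118) − 1] = 190.7 / 26.42 = 7.216 mg/L.

S ≈ 7.22 mg/L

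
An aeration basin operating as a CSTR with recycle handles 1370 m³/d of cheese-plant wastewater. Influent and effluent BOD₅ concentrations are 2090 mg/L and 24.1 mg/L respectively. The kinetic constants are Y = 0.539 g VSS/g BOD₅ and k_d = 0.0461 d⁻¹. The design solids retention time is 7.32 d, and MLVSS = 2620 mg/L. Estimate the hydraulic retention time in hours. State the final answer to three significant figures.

Rearranging the biomass balance for a CMAS with decay, V = Y·Q·ΔS·θ_c / [X·(1+k_d θ_c)] = 0.539 × 1370 × (2090 − 24.1) × 7.32 / [2620 × (1 + 0.0461 × 7.32)] = 1.12×10^7 / 3504 = 3187 m³.
HRT = V/Q = 3187 m³ / 1370 m³·d⁻¹ = 2.326 d × 24 = 55.83 h.

τ ≈ 55.8 h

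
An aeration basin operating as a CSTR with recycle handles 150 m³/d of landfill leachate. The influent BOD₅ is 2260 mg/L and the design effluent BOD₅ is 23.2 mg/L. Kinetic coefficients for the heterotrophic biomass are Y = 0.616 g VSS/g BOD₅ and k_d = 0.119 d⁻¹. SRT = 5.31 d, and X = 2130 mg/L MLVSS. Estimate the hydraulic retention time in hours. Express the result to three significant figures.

τ ≈ 50.5 h

Rearranging the biomass balance for a CMAS with decay, V = Y·Q·ΔS·θ_c / [X·(1+k_d θ_c)] = 0.616 × 150 × (2260 − 23.2) × 5.31 / [2130 × (1 + 0.119 × 5.31)] = 1.1×10^6 / 3476 = 315.7 m³.
τ = V/Q = 315.7/150 = 2.105 d, or 50.52 h.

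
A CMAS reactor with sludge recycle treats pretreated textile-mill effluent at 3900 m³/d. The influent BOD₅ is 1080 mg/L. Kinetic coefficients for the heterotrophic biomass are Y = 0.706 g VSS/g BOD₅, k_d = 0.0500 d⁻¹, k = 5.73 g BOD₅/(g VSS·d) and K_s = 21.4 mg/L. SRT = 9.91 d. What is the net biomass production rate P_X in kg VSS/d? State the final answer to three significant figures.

P_X ≈ 1990 kg VSS/d

Effluent substrate depends only on kinetics and SRT: S = K_s(1 + k_d θ_c) / [θ_c(Yk − k_d) − 1] = 21.4 × (1 + 0.0500 × 9.91) / [9.91 × (0.706 × 5.73 − 0.0500) − 1] = 32.00 / 38.59 = 0.8292 mg/L.
Correct the yield for decay: Y_obs = Y/(1 + k_d θ_c) = 0.706 / (1 + 0.0500 × 9.91) = 0.706 / 1.496 = 0.4721.
ΔS = 1080 − 0.829 = 1079 mg/L, so the substrate removal rate is 3900 × 1079/1000 = 4209 kg BOD₅/d.
P_X = Y_obs · Q(S₀ − S) = 0.4721 × 4209 = 1987 kg VSS/d.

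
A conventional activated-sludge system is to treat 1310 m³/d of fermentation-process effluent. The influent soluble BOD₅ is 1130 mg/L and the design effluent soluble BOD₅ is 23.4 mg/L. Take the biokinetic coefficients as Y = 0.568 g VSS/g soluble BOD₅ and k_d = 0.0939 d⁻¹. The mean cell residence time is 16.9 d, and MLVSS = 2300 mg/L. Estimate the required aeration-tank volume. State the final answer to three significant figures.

From the SRT design equation V = Y Q (S₀−S) θ_c / [X (1 + k_d θ_c)] = 0.568 × 1310 × (1130 − 23.4) × 16.9 / [2300 × (1 + 0.0939 × 16.9)] = 1.39×10^7 / 5950 = 2339 m³.

V ≈ 2340 m³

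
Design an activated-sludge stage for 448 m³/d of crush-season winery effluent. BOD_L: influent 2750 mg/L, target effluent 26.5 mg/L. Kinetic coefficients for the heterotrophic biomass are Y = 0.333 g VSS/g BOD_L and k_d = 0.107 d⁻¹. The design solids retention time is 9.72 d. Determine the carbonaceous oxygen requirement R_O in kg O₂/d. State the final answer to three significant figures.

R_O ≈ 937 kg O₂/d

The observed yield is Y_obs = Y/(1 + k_d·θ_c) = 0.333 / (1 + 0.107 × 9.72) = 0.333 / 2.040 = 0.1632 g VSS per g BOD_L removed.
Substrate removed = Q·(S₀ − S) = 448 m³/d × (2750 − 26.5) g/m³ = 1.22×10^6 g/d = 1220 kg/d.
Biomass synthesised: P_X = Y_obs × 1220 = 199.2 kg VSS/d.
Carbonaceous O₂ demand = substrate oxidised − cell-mass equivalent = 1220 − 1.42 × 199.2 = 937.3 kg O₂/d.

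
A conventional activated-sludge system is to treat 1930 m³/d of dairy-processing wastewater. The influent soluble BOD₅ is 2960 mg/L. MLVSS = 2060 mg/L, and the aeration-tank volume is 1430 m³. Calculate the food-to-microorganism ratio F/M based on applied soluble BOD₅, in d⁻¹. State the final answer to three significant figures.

F/M = Q·S₀ / (V·X) = 1930 × 2960 / (1430 × 2060) = 1.939 g soluble BOD₅·(g VSS·d)⁻¹.

F/M ≈ 1.94 d⁻¹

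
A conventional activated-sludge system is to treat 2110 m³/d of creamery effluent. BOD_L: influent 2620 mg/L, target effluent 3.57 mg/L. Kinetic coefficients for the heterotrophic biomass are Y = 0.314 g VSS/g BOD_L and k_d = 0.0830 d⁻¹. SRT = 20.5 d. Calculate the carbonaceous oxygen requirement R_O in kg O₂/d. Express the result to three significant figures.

Observed yield with endogenous decay: Y_obs = Y / (1 + k_d·θ_c) = 0.314 / (1 + 0.0830 × 20.5) = 0.314 / 2.702 = 0.1162 g VSS/g BOD_L.
Substrate removed = Q·(S₀ − S) = 2110 m³/d × (2620 − 3.57) g/m³ = 5.52×10^6 g/d = 5521 kg/d.
P_X = Y_obs·Q·(S₀ − S) = 0.1162 × 5521 = 641.7 kg VSS/d.
Carbonaceous O₂ demand = substrate oxidised − cell-mass equivalent = 5521 − 1.42 × 641.7 = 4609 kg O₂/d.

R_O ≈ 4610 kg O₂/d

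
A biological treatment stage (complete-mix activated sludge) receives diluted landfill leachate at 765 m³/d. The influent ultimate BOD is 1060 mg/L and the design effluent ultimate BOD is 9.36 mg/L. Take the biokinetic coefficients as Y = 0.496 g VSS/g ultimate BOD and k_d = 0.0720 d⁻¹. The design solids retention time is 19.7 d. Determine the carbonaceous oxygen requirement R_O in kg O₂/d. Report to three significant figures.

R_O ≈ 570 kg O₂/d

Correct the yield for decay: Y_obs = Y/(1 + k_d θ_c) = 0.496 / (1 + 0.0720 × 19.7) = 0.496 / 2.418 = 0.2051.
Mass of ultimate BOD removed per day: Q(S₀ − S) = 765 × 1051 g/m³ = 803.7 kg/d.
Net sludge production P_X = 0.2051 × 803.7 = 164.8 kg VSS/d.
R_O = Q·ΔS − 1.42 P_X = 803.7 − 234.1 = 569.7 kg O₂/d.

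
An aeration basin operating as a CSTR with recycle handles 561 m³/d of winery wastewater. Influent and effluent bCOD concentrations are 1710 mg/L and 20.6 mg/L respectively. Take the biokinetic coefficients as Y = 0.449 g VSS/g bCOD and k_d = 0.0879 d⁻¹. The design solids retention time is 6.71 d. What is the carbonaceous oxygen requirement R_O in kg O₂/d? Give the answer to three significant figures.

Observed yield with endogenous decay: Y_obs = Y / (1 + k_d·θ_c) = 0.449 / (1 + 0.0879 × 6.71) = 0.449 / 1.590 = 0.2824 g VSS/g bCOD.
Q·(S₀ − S) = 561 × (1710 − 20.6) × 10⁻³ = 947.8 kg/d removed.
Net sludge production P_X = 0.2824 × 947.8 = 267.7 kg VSS/d.
R_O = Q·ΔS − 1.42 P_X = 947.8 − 380.1 = 567.7 kg O₂/d.

R_O ≈ 568 kg O₂/d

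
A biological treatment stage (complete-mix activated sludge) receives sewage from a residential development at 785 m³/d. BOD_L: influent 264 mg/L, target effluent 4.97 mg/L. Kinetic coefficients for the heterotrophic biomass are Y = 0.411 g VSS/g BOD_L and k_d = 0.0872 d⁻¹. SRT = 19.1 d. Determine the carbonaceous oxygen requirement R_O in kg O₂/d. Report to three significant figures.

Correct the yield for decay: Y_obs = Y/(1 + k_d θ_c) = 0.411 / (1 + 0.0872 × 19.1) = 0.411 / 2.666 = 0.1542.
ΔS = 264 − 4.97 = 259.0 mg/L, so the substrate removal rate is 785 × 259.0/1000 = 203.3 kg BOD_L/d.
Biomass synthesised: P_X = Y_obs × 203.3 = 31.35 kg VSS/d.
R_O = Q·(S₀ − S) − 1.42·P_X = 203.3 − 1.42 × 31.35 = 158.8 kg O₂/d.

R_O ≈ 159 kg O₂/d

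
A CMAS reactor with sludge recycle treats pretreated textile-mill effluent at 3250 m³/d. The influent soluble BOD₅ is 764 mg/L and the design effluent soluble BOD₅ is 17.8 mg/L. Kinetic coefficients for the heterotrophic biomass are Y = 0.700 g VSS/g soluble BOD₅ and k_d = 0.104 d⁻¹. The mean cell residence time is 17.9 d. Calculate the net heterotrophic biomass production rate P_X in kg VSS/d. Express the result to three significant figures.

Y_obs = Y / (1 + k_d θ_c) = 0.700 / (1 + 0.104 × 17.9) = 0.700 / 2.862 = 0.2446.
ΔS = 764 − 17.8 = 746.2 mg/L, so the substrate removal rate is 3250 × 746.2/1000 = 2425 kg soluble BOD₅/d.
P_X = Y_obs · Q(S₀ − S) = 0.2446 × 2425 = 593.2 kg VSS/d.

P_X ≈ 593 kg VSS/d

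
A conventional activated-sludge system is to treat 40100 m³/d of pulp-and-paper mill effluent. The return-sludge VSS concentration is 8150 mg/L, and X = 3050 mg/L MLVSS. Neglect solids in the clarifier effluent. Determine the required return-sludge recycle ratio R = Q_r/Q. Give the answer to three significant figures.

R ≈ 0.598

Mass balance around the secondary clarifier (neglecting effluent solids): R = X / (X_r − X) = 3050 / (8150 − 3050) = 0.5980.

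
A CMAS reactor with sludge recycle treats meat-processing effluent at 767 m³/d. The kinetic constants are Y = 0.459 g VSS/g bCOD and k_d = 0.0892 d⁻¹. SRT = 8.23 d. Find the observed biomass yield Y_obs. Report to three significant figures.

Correct the yield for decay: Y_obs = Y/(1 + k_d θ_c) = 0.459 / (1 + 0.0892 × 8.23) = 0.459 / 1.734 = 0.2647.

Y_obs ≈ 0.265 g VSS/g bCOD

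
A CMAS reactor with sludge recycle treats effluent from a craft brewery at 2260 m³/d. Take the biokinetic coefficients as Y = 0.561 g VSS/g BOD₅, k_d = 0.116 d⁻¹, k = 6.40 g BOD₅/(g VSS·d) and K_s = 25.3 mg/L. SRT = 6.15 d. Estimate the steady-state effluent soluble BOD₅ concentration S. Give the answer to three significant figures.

S ≈ 2.13 mg/L

For a completely mixed reactor with recycle the Lawrence–McCarty relation gives S = K_s·(1 + k_d·θ_c) / [θ_c·(Y·k − k_d) − 1] = 25.3 × (1 + 0.116 × 6.15) / [6.15 × (0.561 × 6.40 − 0.116) − 1] = 43.35 / 20.37 = 2.128 mg/L.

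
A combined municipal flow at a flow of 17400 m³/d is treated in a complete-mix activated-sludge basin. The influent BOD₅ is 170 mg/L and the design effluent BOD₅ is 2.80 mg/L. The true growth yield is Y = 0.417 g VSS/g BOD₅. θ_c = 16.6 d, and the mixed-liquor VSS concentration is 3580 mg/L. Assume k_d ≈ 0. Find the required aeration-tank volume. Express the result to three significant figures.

With k_d = 0 the design equation reduces to V = Y Q (S₀−S) θ_c / X = 0.417 × 17400 × (170 − 2.80) × 16.6 / 3580 = 5625 m³.

V ≈ 5630 m³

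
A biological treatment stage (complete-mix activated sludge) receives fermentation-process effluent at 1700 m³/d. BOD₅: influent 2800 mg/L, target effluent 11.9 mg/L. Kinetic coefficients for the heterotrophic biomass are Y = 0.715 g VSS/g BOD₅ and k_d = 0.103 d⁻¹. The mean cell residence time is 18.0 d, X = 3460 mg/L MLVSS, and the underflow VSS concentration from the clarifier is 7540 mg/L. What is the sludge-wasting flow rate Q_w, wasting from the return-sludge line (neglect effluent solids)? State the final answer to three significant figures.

Q_w ≈ 157 m³/d

Rearranging the biomass balance for a CMAS with decay, V = Y·Q·ΔS·θ_c / [X·(1+k_d θ_c)] = 0.715 × 1700 × (2800 − 11.9) × 18.0 / [3460 × (1 + 0.103 × 18.0)] = 6.1×10^7 / 9875 = 6177 m³.
θ_c = V·X/(Q_w·X_r) when wasting from the recycle, so Q_w = V·X/(θ_c·X_r) = 6177 × 3460 / (18.0 × 7540) = 157.5 m³/d.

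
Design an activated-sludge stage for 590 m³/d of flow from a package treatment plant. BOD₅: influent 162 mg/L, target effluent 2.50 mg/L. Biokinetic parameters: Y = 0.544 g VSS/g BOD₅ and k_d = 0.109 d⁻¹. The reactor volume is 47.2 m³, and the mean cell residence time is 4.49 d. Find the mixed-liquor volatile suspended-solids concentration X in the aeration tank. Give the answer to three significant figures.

From V·X·(1 + k_d·θ_c) = Y·Q·(S₀ − S)·θ_c: X = 0.544 × 590 × (162 − 2.50) × 4.49 / [47.2 × (1 + 0.109 × 4.49)] = 3270 mg/L.

X ≈ 3270 mg/L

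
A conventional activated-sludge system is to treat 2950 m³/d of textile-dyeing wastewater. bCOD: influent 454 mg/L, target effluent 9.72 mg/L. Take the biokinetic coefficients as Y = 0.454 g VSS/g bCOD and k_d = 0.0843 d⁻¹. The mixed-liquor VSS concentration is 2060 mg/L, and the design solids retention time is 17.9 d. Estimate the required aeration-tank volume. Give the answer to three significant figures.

V ≈ 2060 m³

Rearranging the biomass balance for a CMAS with decay, V = Y·Q·ΔS·θ_c / [X·(1+k_d θ_c)] = 0.454 × 2950 × (454 − 9.72) × 17.9 / [2060 × (1 + 0.0843 × 17.9)] = 1.07×10^7 / 5168 = 2061 m³.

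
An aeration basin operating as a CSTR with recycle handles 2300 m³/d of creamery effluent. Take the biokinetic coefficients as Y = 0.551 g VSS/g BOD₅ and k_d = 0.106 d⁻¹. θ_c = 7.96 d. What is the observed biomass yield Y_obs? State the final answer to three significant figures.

Y_obs ≈ 0.299 g VSS/g BOD₅

The observed yield is Y_obs = Y/(1 + k_d·θ_c) = 0.551 / (1 + 0.106 × 7.96) = 0.551 / 1.844 = 0.2988 g VSS per g BOD₅ removed.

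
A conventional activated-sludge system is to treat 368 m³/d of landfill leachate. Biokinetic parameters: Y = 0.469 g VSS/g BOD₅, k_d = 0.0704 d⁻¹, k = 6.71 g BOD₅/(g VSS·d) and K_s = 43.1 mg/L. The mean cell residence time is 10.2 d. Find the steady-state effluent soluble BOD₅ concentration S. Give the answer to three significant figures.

S ≈ 2.44 mg/L

From the Monod/SRT balance for a CMAS, S = K_s·(1+k_d θ_c)/[θ_c·(Y k − k_d) − 1] = 43.1 × (1 + 0.0704 × 10.2) / [10.2 × (0.469 × 6.71 − 0.0704) − 1] = 74.05 / 30.38 = 2.437 mg/L.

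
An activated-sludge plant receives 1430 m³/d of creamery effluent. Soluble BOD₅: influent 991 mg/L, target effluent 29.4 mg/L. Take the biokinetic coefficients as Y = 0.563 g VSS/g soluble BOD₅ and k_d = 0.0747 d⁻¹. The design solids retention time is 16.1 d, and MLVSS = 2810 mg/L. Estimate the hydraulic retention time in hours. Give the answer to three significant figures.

Steady-state biomass mass balance: V·X·(1 + k_d·θ_c) = Y·Q·(S₀ − S)·θ_c, so V = 0.563 × 1430 × (991 − 29.4) × 16.1 / [2810 × (1 + 0.0747 × 16.1)] = 1.25×10^7 / 6190 = 2014 m³.
Hydraulic retention time τ = V/Q = 2014 / 1430 = 1.408 d = 33.80 h.

τ ≈ 33.8 h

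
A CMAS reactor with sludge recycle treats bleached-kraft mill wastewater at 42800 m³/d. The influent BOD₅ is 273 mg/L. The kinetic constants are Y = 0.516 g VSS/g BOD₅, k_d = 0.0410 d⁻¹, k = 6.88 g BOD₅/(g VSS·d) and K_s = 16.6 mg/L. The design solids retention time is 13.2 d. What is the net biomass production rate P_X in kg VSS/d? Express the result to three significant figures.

P_X ≈ 3900 kg VSS/d

For a completely mixed reactor with recycle the Lawrence–McCarty relation gives S = K_s·(1 + k_d·θ_c) / [θ_c·(Y·k − k_d) − 1] = 16.6 × (1 + 0.0410 × 13.2) / [13.2 × (0.516 × 6.88 − 0.0410) − 1] = 25.58 / 45.32 = 0.5645 mg/L.
Correct the yield for decay: Y_obs = Y/(1 + k_d θ_c) = 0.516 / (1 + 0.0410 × 13.2) = 0.516 / 1.541 = 0.3348.
Mass of BOD₅ removed per day: Q(S₀ − S) = 42800 × 272.4 g/m³ = 11660 kg/d.
So the net sludge growth is P_X = 0.3348 × 11660 = 3904 kg VSS/d.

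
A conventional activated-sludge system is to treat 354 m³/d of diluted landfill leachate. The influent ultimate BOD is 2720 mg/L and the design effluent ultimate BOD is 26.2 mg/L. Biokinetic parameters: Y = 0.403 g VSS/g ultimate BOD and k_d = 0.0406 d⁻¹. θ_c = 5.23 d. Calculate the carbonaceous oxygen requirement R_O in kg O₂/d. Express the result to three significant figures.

Y_obs = Y / (1 + k_d θ_c) = 0.403 / (1 + 0.0406 × 5.23) = 0.403 / 1.212 = 0.3324.
Substrate removed = Q·(S₀ − S) = 354 m³/d × (2720 − 26.2) g/m³ = 9.54×10^5 g/d = 953.6 kg/d.
Net sludge production P_X = 0.3324 × 953.6 = 317.0 kg VSS/d.
R_O = Q·ΔS − 1.42 P_X = 953.6 − 450.1 = 503.5 kg O₂/d.

R_O ≈ 503 kg O₂/d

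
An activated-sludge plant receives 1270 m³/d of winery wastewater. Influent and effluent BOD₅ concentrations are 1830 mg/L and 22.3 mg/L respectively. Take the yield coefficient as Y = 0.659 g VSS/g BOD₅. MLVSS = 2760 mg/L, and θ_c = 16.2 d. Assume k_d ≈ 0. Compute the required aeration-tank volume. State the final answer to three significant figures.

Biomass mass balance (decay neglected): V·X = Y·Q·(S₀ − S)·θ_c, so V = 0.659 × 1270 × (1830 − 22.3) × 16.2 / 2760 = 8880 m³.

V ≈ 8880 m³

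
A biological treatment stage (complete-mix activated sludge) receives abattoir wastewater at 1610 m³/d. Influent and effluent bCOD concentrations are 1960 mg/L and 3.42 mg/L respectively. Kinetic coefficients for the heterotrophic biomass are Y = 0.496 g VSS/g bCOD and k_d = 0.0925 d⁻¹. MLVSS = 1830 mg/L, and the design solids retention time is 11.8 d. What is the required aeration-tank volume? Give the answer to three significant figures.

V ≈ 4820 m³

Steady-state biomass mass balance: V·X·(1 + k_d·θ_c) = Y·Q·(S₀ − S)·θ_c, so V = 0.496 × 1610 × (1960 − 3.42) × 11.8 / [1830 × (1 + 0.0925 × 11.8)] = 1.84×10^7 / 3827 = 4817 m³.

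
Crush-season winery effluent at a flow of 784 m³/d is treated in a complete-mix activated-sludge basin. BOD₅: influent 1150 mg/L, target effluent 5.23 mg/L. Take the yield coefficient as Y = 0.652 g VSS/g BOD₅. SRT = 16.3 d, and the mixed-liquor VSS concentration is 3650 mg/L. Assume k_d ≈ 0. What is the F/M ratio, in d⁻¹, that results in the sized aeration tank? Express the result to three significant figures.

With k_d = 0 the design equation reduces to V = Y Q (S₀−S) θ_c / X = 0.652 × 784 × (1150 − 5.23) × 16.3 / 3650 = 2613 m³.
Food-to-microorganism ratio F/M = Q S₀ / (V X) = 784 × 1150 / (2613 × 3650) = 0.09452 d⁻¹.

F/M ≈ 0.0945 d⁻¹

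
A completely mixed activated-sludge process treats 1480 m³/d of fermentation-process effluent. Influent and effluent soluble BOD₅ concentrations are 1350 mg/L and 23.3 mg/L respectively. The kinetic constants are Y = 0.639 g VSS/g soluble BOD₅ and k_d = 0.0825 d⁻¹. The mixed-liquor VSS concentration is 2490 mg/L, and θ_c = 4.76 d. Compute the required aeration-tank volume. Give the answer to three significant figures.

Steady-state biomass mass balance: V·X·(1 + k_d·θ_c) = Y·Q·(S₀ − S)·θ_c, so V = 0.639 × 1480 × (1350 − 23.3) × 4.76 / [2490 × (1 + 0.0825 × 4.76)] = 5.97×10^6 / 3468 = 1722 m³.

V ≈ 1720 m³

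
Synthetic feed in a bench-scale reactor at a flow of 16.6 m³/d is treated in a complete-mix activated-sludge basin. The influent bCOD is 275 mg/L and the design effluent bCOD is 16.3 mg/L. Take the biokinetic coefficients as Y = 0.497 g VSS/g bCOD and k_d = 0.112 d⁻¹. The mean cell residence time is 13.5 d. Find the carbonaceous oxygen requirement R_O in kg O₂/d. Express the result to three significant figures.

R_O ≈ 3.09 kg O₂/d

Observed yield with endogenous decay: Y_obs = Y / (1 + k_d·θ_c) = 0.497 / (1 + 0.112 × 13.5) = 0.497 / 2.512 = 0.1979 g VSS/g bCOD.
ΔS = 275 − 16.3 = 258.7 mg/L, so the substrate removal rate is 16.6 × 258.7/1000 = 4.294 kg bCOD/d.
P_X = Y_obs·Q·(S₀ − S) = 0.1979 × 4.294 = 0.8497 kg VSS/d.
Carbonaceous O₂ demand = substrate oxidised − cell-mass equivalent = 4.294 − 1.42 × 0.8497 = 3.088 kg O₂/d.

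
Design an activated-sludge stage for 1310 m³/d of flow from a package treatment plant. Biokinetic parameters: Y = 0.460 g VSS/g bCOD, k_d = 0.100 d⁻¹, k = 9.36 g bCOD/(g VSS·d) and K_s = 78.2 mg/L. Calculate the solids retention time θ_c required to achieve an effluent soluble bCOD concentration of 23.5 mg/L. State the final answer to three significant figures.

θ_c ≈ 1.12 d

Specific growth rate at S = 23.5 mg/L: μ = YkS/(K_s+S) = 0.460·9.36·23.5/(78.2+23.5) = 0.9949 d⁻¹.
θ_c = 1/(μ − k_d) = 1/(0.9949 − 0.100) = 1/0.8949 = 1.117 d.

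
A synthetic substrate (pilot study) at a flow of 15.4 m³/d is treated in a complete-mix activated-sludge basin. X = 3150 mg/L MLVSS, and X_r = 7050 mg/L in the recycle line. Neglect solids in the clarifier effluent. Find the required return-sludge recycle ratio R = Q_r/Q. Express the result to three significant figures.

R ≈ 0.808

R = Q_r/Q = X/(X_r − X) = 3150 / (7050 − 3150) = 0.8077.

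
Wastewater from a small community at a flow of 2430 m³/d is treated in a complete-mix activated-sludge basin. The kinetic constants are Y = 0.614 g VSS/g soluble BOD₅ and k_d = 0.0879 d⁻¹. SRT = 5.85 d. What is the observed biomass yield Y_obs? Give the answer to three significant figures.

Y_obs ≈ 0.405 g VSS/g soluble BOD₅

Correct the yield for decay: Y_obs = Y/(1 + k_d θ_c) = 0.614 / (1 + 0.0879 × 5.85) = 0.614 / 1.514 = 0.4055.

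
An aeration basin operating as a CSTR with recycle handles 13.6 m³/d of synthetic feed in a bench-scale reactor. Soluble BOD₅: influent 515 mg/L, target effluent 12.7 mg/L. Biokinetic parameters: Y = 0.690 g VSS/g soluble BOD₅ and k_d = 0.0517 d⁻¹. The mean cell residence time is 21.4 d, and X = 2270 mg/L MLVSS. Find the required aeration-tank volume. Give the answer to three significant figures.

Steady-state biomass mass balance: V·X·(1 + k_d·θ_c) = Y·Q·(S₀ − S)·θ_c, so V = 0.690 × 13.6 × (515 − 12.7) × 21.4 / [2270 × (1 + 0.0517 × 21.4)] = 1.01×10^5 / 4781 = 21.10 m³.

V ≈ 21.1 m³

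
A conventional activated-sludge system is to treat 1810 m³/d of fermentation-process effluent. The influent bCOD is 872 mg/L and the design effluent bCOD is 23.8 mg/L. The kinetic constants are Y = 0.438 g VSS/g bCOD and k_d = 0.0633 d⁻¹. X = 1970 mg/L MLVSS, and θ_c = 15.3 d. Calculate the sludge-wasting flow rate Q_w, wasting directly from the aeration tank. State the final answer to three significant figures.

Q_w ≈ 173 m³/d

From the SRT design equation V = Y Q (S₀−S) θ_c / [X (1 + k_d θ_c)] = 0.438 × 1810 × (872 − 23.8) × 15.3 / [1970 × (1 + 0.0633 × 15.3)] = 1.03×10^7 / 3878 = 2653 m³.
With mixed-liquor wasting, θ_c = V/Q_w, so Q_w = V/θ_c = 2653/15.3 = 173.4 m³/d.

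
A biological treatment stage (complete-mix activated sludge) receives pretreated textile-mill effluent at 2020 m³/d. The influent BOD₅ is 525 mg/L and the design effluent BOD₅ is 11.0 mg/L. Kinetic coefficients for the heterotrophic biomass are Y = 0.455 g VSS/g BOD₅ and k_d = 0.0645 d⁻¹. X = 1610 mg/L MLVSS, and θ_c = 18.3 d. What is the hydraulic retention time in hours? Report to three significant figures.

τ ≈ 29.3 h

Rearranging the biomass balance for a CMAS with decay, V = Y·Q·ΔS·θ_c / [X·(1+k_d θ_c)] = 0.455 × 2020 × (525 − 11.0) × 18.3 / [1610 × (1 + 0.0645 × 18.3)] = 8.65×10^6 / 3510 = 2463 m³.
τ = V/Q = 2463/2020 = 1.219 d, or 29.26 h.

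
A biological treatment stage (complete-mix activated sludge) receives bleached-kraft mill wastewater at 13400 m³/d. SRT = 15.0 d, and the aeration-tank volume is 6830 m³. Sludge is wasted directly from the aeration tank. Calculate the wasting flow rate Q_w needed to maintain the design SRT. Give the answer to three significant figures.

Q_w ≈ 455 m³/d

With mixed-liquor wasting, θ_c = V/Q_w, so Q_w = V/θ_c = 6830/15.0 = 455.3 m³/d.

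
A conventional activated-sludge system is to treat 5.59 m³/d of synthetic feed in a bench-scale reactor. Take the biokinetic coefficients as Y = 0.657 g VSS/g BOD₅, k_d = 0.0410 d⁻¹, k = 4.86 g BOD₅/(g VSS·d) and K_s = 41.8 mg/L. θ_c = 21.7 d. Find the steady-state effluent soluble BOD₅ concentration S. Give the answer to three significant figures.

For a completely mixed reactor with recycle the Lawrence–McCarty relation gives S = K_s·(1 + k_d·θ_c) / [θ_c·(Y·k − k_d) − 1] = 41.8 × (1 + 0.0410 × 21.7) / [21.7 × (0.657 × 4.86 − 0.0410) − 1] = 78.99 / 67.40 = 1.172 mg/L.

S ≈ 1.17 mg/L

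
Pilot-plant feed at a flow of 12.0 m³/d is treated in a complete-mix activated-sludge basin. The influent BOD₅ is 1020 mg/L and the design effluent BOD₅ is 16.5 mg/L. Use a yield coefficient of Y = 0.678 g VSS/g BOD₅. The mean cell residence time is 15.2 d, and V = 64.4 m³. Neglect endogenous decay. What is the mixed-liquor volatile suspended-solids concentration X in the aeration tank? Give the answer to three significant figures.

From V·X = Y·Q·(S₀ − S)·θ_c (decay neglected): X = 0.678 × 12.0 × (1020 − 16.5) × 15.2 / 64.4 = 1927 mg/L.

X ≈ 1930 mg/L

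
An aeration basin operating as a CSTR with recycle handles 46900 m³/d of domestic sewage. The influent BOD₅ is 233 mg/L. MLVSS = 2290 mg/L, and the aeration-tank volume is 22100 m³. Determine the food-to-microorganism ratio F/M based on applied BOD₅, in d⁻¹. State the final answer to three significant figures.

F/M ≈ 0.216 d⁻¹

F/M = Q·S₀ / (V·X) = 46900 × 233 / (22100 × 2290) = 0.2159 g BOD₅·(g VSS·d)⁻¹.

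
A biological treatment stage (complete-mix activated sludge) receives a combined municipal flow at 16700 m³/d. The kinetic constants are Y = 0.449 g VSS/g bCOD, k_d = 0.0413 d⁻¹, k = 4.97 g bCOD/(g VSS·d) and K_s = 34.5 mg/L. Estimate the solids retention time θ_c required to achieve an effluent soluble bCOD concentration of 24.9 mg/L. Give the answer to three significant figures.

Specific growth rate at S = 24.9 mg/L: μ = YkS/(K_s+S) = 0.449·4.97·24.9/(34.5+24.9) = 0.9354 d⁻¹.
1/θ_c = 0.9354 − 0.0413 = 0.8941 d⁻¹, so θ_c = 1.118 d.

θ_c ≈ 1.12 d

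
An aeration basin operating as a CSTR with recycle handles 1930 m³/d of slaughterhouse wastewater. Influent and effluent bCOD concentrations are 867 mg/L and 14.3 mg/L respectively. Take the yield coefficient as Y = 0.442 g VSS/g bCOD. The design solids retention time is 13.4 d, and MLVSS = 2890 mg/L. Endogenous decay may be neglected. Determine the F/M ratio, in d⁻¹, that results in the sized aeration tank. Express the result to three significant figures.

V·X = Y·Q·ΔS·θ_c gives V = 0.442 × 1930 × (867 − 14.3) × 13.4 / 2890 = 3373 m³.
F/M = applied load / biomass = Q·S₀/(V·X) = 1930 × 867 / (3373 × 2890) = 0.1717 d⁻¹.

F/M ≈ 0.172 d⁻¹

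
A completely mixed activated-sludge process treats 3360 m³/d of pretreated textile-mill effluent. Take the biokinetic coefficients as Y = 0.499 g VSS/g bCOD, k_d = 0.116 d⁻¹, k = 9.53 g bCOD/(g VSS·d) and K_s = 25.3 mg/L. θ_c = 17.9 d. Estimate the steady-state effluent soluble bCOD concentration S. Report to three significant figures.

For a completely mixed reactor with recycle the Lawrence–McCarty relation gives S = K_s·(1 + k_d·θ_c) / [θ_c·(Y·k − k_d) − 1] = 25.3 × (1 + 0.116 × 17.9) / [17.9 × (0.499 × 9.53 − 0.116) − 1] = 77.83 / 82.05 = 0.9486 mg/L.

S ≈ 0.949 mg/L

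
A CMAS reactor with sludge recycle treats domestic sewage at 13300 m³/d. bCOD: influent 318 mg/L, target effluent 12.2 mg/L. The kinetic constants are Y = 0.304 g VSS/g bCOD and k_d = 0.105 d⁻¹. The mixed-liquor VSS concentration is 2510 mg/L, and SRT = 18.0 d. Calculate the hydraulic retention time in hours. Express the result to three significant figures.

τ ≈ 5.54 h

Steady-state biomass mass balance: V·X·(1 + k_d·θ_c) = Y·Q·(S₀ − S)·θ_c, so V = 0.304 × 13300 × (318 − 12.2) × 18.0 / [2510 × (1 + 0.105 × 18.0)] = 2.23×10^7 / 7254 = 3068 m³.
Hydraulic retention time τ = V/Q = 3068 / 13300 = 0.2307 d = 5.536 h.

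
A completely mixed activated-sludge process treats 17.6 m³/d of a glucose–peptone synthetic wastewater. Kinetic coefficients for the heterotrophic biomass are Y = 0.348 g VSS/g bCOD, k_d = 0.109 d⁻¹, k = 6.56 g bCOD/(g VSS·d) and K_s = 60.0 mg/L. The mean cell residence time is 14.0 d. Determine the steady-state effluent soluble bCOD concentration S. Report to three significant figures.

S ≈ 5.15 mg/L

For a completely mixed reactor with recycle the Lawrence–McCarty relation gives S = K_s·(1 + k_d·θ_c) / [θ_c·(Y·k − k_d) − 1] = 60.0 × (1 + 0.109 × 14.0) / [14.0 × (0.348 × 6.56 − 0.109) − 1] = 151.6 / 29.43 = 5.149 mg/L.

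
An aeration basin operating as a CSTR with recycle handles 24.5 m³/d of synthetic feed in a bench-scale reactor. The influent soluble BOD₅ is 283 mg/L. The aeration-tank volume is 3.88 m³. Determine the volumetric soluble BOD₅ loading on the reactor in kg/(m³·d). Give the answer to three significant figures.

L_v = Q S₀ / V = 24.5 × 283 × 10⁻³ / 3.880 = 1.787 kg/(m³·d).

L_v ≈ 1.79 kg soluble BOD₅/(m³·d)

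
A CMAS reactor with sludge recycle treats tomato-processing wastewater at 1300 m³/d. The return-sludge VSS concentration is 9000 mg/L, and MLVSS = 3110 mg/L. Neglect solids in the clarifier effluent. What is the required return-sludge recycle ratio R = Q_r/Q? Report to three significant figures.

Mass balance around the secondary clarifier (neglecting effluent solids): R = X / (X_r − X) = 3110 / (9000 − 3110) = 0.5280.

R ≈ 0.528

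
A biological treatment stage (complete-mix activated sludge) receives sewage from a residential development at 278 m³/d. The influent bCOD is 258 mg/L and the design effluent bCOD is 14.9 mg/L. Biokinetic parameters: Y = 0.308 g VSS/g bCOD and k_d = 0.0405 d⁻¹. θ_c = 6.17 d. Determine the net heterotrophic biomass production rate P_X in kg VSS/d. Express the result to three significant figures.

P_X ≈ 16.7 kg VSS/d

The observed yield is Y_obs = Y/(1 + k_d·θ_c) = 0.308 / (1 + 0.0405 × 6.17) = 0.308 / 1.250 = 0.2464 g VSS per g bCOD removed.
Substrate removed = Q·(S₀ − S) = 278 m³/d × (258 − 14.9) g/m³ = 6.76×10^4 g/d = 67.58 kg/d.
Net biomass production P_X = Y_obs × Q·(S₀ − S) = 0.2464 × 67.58 = 16.65 kg VSS/d.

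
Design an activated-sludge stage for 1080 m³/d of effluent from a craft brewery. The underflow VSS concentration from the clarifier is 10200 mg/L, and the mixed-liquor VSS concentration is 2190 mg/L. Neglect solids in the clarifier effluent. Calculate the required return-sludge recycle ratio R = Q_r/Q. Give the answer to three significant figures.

R ≈ 0.273

Solids balance on the clarifier gives (1+R)X = R·X_r, so R = X/(X_r − X) = 2190 / (10200 − 2190) = 0.2734.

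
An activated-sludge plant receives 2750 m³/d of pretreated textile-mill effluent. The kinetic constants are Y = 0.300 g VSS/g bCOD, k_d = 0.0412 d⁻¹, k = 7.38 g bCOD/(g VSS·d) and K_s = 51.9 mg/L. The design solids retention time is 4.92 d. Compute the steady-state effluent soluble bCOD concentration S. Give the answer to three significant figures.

S ≈ 6.44 mg/L

For a completely mixed reactor with recycle the Lawrence–McCarty relation gives S = K_s·(1 + k_d·θ_c) / [θ_c·(Y·k − k_d) − 1] = 51.9 × (1 + 0.0412 × 4.92) / [4.92 × (0.300 × 7.38 − 0.0412) − 1] = 62.42 / 9.690 = 6.442 mg/L.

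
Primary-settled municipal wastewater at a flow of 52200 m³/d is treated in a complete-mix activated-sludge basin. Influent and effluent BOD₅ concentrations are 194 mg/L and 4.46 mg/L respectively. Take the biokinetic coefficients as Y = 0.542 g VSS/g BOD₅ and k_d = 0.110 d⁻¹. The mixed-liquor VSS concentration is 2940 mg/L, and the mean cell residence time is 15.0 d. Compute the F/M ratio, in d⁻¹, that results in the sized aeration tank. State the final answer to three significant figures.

F/M ≈ 0.334 d⁻¹

From the SRT design equation V = Y Q (S₀−S) θ_c / [X (1 + k_d θ_c)] = 0.542 × 52200 × (194 − 4.46) × 15.0 / [2940 × (1 + 0.110 × 15.0)] = 8.04×10^7 / 7791 = 10324 m³.
F/M = applied load / biomass = Q·S₀/(V·X) = 52200 × 194 / (10324 × 2940) = 0.3336 d⁻¹.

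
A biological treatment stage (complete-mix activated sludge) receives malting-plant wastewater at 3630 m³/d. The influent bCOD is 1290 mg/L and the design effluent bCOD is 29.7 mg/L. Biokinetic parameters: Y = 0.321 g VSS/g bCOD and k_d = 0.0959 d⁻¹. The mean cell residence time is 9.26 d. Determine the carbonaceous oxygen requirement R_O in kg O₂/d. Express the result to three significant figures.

R_O ≈ 3470 kg O₂/d

Y_obs = Y / (1 + k_d θ_c) = 0.321 / (1 + 0.0959 × 9.26) = 0.321 / 1.888 = 0.1700.
Q·(S₀ − S) = 3630 × (1290 − 29.7) × 10⁻³ = 4575 kg/d removed.
P_X = Y_obs·Q·(S₀ − S) = 0.1700 × 4575 = 777.8 kg VSS/d.
Carbonaceous O₂ demand = substrate oxidised − cell-mass equivalent = 4575 − 1.42 × 777.8 = 3470 kg O₂/d.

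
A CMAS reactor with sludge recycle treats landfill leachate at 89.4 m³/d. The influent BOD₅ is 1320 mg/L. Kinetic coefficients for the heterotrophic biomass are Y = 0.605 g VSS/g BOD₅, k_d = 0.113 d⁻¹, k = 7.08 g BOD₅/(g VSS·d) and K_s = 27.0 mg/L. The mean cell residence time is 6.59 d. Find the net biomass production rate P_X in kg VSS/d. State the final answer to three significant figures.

From the Monod/SRT balance for a CMAS, S = K_s·(1+k_d θ_c)/[θ_c·(Y k − k_d) − 1] = 27.0 × (1 + 0.113 × 6.59) / [6.59 × (0.605 × 7.08 − 0.113) − 1] = 47.11 / 26.48 = 1.779 mg/L.
Correct the yield for decay: Y_obs = Y/(1 + k_d θ_c) = 0.605 / (1 + 0.113 × 6.59) = 0.605 / 1.745 = 0.3468.
Substrate removed = Q·(S₀ − S) = 89.4 m³/d × (1320 − 1.78) g/m³ = 1.18×10^5 g/d = 117.8 kg/d.
Net biomass production P_X = Y_obs × Q·(S₀ − S) = 0.3468 × 117.8 = 40.87 kg VSS/d.

P_X ≈ 40.9 kg VSS/d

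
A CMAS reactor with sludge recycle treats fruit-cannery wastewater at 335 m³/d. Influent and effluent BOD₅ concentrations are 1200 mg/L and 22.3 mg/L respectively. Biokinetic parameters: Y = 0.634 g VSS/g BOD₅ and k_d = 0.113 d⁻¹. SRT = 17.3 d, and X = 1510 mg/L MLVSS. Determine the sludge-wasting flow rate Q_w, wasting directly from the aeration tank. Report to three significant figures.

Q_w ≈ 56.1 m³/d

Steady-state biomass mass balance: V·X·(1 + k_d·θ_c) = Y·Q·(S₀ − S)·θ_c, so V = 0.634 × 335 × (1200 − 22.3) × 17.3 / [1510 × (1 + 0.113 × 17.3)] = 4.33×10^6 / 4462 = 969.8 m³.
With mixed-liquor wasting, θ_c = V/Q_w, so Q_w = V/θ_c = 969.8/17.3 = 56.06 m³/d.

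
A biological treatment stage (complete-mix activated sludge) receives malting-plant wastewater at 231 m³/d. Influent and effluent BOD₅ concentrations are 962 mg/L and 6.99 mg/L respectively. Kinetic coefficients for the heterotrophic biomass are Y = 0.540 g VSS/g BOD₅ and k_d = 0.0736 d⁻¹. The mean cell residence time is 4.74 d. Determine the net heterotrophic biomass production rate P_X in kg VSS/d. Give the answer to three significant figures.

Observed yield with endogenous decay: Y_obs = Y / (1 + k_d·θ_c) = 0.540 / (1 + 0.0736 × 4.74) = 0.540 / 1.349 = 0.4003 g VSS/g BOD₅.
Mass of BOD₅ removed per day: Q(S₀ − S) = 231 × 955.0 g/m³ = 220.6 kg/d.
P_X = Y_obs · Q(S₀ − S) = 0.4003 × 220.6 = 88.32 kg VSS/d.

P_X ≈ 88.3 kg VSS/d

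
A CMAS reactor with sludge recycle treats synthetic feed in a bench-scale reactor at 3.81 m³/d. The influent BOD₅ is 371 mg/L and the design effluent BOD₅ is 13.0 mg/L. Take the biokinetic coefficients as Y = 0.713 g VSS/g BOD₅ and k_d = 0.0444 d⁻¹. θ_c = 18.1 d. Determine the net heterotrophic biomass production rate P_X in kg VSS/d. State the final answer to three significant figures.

Y_obs = Y / (1 + k_d θ_c) = 0.713 / (1 + 0.0444 × 18.1) = 0.713 / 1.804 = 0.3953.
Substrate removed = Q·(S₀ − S) = 3.81 m³/d × (371 − 13.0) g/m³ = 1.36×10^3 g/d = 1.364 kg/d.
P_X = Y_obs · Q(S₀ − S) = 0.3953 × 1.364 = 0.5392 kg VSS/d.

P_X ≈ 0.539 kg VSS/d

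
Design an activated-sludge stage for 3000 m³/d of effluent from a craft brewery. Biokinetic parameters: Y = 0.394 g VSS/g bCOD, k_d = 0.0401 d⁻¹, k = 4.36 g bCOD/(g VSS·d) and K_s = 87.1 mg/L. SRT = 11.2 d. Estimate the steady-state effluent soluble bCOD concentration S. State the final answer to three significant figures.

Effluent substrate depends only on kinetics and SRT: S = K_s(1 + k_d θ_c) / [θ_c(Yk − k_d) − 1] = 87.1 × (1 + 0.0401 × 11.2) / [11.2 × (0.394 × 4.36 − 0.0401) − 1] = 126.2 / 17.79 = 7.095 mg/L.

S ≈ 7.09 mg/L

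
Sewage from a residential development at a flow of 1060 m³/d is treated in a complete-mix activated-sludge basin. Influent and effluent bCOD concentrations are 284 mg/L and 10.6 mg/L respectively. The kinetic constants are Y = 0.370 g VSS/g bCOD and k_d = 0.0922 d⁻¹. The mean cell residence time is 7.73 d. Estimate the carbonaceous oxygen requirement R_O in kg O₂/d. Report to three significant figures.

R_O ≈ 201 kg O₂/d

The observed yield is Y_obs = Y/(1 + k_d·θ_c) = 0.370 / (1 + 0.0922 × 7.73) = 0.370 / 1.713 = 0.2160 g VSS per g bCOD removed.
Substrate removed = Q·(S₀ − S) = 1060 m³/d × (284 − 10.6) g/m³ = 2.9×10^5 g/d = 289.8 kg/d.
P_X = Y_obs·Q·(S₀ − S) = 0.2160 × 289.8 = 62.61 kg VSS/d.
Carbonaceous O₂ demand = substrate oxidised − cell-mass equivalent = 289.8 − 1.42 × 62.61 = 200.9 kg O₂/d.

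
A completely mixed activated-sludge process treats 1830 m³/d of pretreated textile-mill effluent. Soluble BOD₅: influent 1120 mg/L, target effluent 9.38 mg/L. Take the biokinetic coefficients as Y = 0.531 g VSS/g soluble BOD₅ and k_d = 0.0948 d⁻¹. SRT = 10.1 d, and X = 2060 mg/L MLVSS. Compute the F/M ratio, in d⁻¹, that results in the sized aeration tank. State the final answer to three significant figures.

Rearranging the biomass balance for a CMAS with decay, V = Y·Q·ΔS·θ_c / [X·(1+k_d θ_c)] = 0.531 × 1830 × (1120 − 9.38) × 10.1 / [2060 × (1 + 0.0948 × 10.1)] = 1.09×10^7 / 4032 = 2703 m³.
F/M = applied load / biomass = Q·S₀/(V·X) = 1830 × 1120 / (2703 × 2060) = 0.3681 d⁻¹.

F/M ≈ 0.368 d⁻¹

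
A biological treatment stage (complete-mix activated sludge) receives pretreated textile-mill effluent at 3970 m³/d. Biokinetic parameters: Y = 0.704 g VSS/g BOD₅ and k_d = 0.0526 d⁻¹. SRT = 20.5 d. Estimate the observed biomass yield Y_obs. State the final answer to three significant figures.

Observed yield with endogenous decay: Y_obs = Y / (1 + k_d·θ_c) = 0.704 / (1 + 0.0526 × 20.5) = 0.704 / 2.078 = 0.3387 g VSS/g BOD₅.

Y_obs ≈ 0.339 g VSS/g BOD₅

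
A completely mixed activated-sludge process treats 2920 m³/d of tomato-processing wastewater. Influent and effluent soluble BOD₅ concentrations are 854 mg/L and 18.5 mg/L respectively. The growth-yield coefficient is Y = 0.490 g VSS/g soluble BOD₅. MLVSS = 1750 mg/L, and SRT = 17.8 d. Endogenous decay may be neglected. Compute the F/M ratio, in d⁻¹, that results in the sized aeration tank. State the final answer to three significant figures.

F/M ≈ 0.117 d⁻¹

Biomass mass balance (decay neglected): V·X = Y·Q·(S₀ − S)·θ_c, so V = 0.490 × 2920 × (854 − 18.5) × 17.8 / 1750 = 12159 m³.
F/M = Q·S₀ / (V·X) = 2920 × 854 / (12159 × 1750) = 0.1172 g soluble BOD₅·(g VSS·d)⁻¹.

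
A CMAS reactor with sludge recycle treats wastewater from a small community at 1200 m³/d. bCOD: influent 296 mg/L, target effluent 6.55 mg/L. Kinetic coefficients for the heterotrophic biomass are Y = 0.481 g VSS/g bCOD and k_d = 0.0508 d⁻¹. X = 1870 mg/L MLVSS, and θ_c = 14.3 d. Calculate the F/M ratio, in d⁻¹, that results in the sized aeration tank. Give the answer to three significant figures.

F/M ≈ 0.257 d⁻¹

Steady-state biomass mass balance: V·X·(1 + k_d·θ_c) = Y·Q·(S₀ − S)·θ_c, so V = 0.481 × 1200 × (296 − 6.55) × 14.3 / [1870 × (1 + 0.0508 × 14.3)] = 2.39×10^6 / 3228 = 740.0 m³.
Food-to-microorganism ratio F/M = Q S₀ / (V X) = 1200 × 296 / (740.0 × 1870) = 0.2567 d⁻¹.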